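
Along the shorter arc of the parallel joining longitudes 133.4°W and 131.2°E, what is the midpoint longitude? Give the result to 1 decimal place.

Signed shortest Δλ from -133.4° to +131.2° is -95.4°.
Midpoint longitude = -133.4° + (-95.4°)/2 = -133.4° − 47.7° = -181.1°.
Normalise into (−180°, 180°]: +178.9°.
(The naïve average (-133.4 + +131.2)/2 = -1.1° is on the wrong side of the globe.)

178.9°E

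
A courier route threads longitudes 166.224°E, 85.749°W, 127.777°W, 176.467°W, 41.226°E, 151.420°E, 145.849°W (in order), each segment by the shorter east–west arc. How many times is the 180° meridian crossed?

3

Leg 1: +166.224° → -85.749°, shortest Δλ = 108.027° (east) — crosses 180°.
Leg 2: -85.749° → -127.777°, shortest Δλ = -42.028° (west) — does not cross 180°.
Leg 3: -127.777° → -176.467°, shortest Δλ = -48.69° (west) — does not cross 180°.
Leg 4: -176.467° → +41.226°, shortest Δλ = -142.307° (west) — crosses 180°.
Leg 5: +41.226° → +151.420°, shortest Δλ = 110.194° (east) — does not cross 180°.
Leg 6: +151.420° → -145.849°, shortest Δλ = 62.731° (east) — crosses 180°.
Total crossings: 3.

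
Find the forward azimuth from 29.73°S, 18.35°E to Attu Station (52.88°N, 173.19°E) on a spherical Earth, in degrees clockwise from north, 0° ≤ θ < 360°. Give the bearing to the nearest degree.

Δλ = 173.19 − 18.35 = 154.84°.
θ = atan2( sin Δλ · cos φ₂ , cos φ₁ · sin φ₂ − sin φ₁ · cos φ₂ · cos Δλ )
  = atan2(0.25657, 0.42153) = 31.327° → normalised to [0°, 360°): 31.327°.

31°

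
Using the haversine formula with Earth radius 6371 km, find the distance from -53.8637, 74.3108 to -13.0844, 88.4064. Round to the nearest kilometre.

4701 km

Δλ = 88.4064 − 74.3108 = 14.0956°.
Δφ = -13.0844 − -53.8637 = 40.7793°.
a = sin²(Δφ/2) + cos φ₁ · cos φ₂ · sin²(Δλ/2) = 0.130032.
c = 2·atan2(√a, √(1−a)) = 0.73782 rad → d = 6371·c ≈ 4700.65 km.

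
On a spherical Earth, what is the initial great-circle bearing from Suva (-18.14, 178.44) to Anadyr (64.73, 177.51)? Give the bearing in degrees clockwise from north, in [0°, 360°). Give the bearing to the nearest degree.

0°

Δλ = 177.51 − 178.44 = -0.93°.
θ = atan2( sin Δλ · cos φ₂ , cos φ₁ · sin φ₂ − sin φ₁ · cos φ₂ · cos Δλ )
  = atan2(-0.00693, 0.99225) = -0.400° → normalised to [0°, 360°): 359.600°.
To the nearest degree that is 360°, which in [0°, 360°) is written 0°.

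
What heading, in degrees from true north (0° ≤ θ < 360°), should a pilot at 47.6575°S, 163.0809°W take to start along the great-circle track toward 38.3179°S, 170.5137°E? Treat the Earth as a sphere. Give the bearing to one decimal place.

Δλ = 170.5137 − -163.0809 = 333.5946°; wrapped into (−180°, 180°]: -26.4054°.
θ = atan2( sin Δλ · cos φ₂ , cos φ₁ · sin φ₂ − sin φ₁ · cos φ₂ · cos Δλ )
  = atan2(-0.34892, 0.10178) = -73.737° → normalised to [0°, 360°): 286.263°.

286.3°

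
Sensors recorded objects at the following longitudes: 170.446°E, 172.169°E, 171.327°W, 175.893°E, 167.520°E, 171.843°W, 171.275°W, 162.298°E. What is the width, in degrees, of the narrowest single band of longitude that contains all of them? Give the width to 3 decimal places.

Sort the longitudes: -171.843°, -171.327°, -171.275°, +162.298°, +167.520°, +170.446°, +172.169°, +175.893°.
Eastward gaps between consecutive values (wrapping around): 0.516°, 0.052°, 333.573°, 5.222°, 2.926°, 1.723°, 3.724°, 12.264°.
Largest gap = 333.573° ⇒ minimal covering band is its complement: 360° − 333.573° = 26.427°.
Band runs from +162.298° eastward to -171.275°, crossing the antimeridian.

26.427°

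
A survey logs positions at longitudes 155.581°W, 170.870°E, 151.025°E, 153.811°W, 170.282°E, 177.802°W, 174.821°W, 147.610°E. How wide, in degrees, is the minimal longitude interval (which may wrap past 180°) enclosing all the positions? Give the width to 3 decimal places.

Sort the longitudes: -177.802°, -174.821°, -155.581°, -153.811°, +147.610°, +151.025°, +170.282°, +170.870°.
Eastward gaps between consecutive values (wrapping around): 2.981°, 19.240°, 1.770°, 301.421°, 3.415°, 19.257°, 0.588°, 11.328°.
Largest gap = 301.421° ⇒ minimal covering band is its complement: 360° − 301.421° = 58.579°.
Band runs from +147.610° eastward to -153.811°, crossing the antimeridian.

58.579°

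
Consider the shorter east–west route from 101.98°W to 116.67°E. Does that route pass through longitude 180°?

Naïve |116.67 − -101.98| = 218.65° > 180°, so the shorter arc goes the other way round — across 180°.
Signed shortest Δλ = ((116.67 − -101.98 + 180) mod 360) − 180 = -141.35°.
Going west by 141.35° from -101.98° passes through 180° before reaching +116.67°.

Yes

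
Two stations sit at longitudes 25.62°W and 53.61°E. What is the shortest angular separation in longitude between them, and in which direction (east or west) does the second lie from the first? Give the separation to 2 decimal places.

79.23° east

Raw difference: 53.61 − -25.62 = 79.23°.
Normalise into (−180°, 180°]: 79.23° stays 79.23°.
Positive ⇒ the second point lies to the east; separation 79.23°.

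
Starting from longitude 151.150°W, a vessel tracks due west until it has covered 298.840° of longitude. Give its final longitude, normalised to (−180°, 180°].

Start at -151.150°; shift −298.840° → -449.990°.
-449.990° lies outside (−180°, 180°]; add 360° → -89.990°.

89.990°W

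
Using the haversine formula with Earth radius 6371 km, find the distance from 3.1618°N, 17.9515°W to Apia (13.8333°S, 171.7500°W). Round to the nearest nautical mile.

Δλ = -171.7500 − -17.9515 = -153.7985°.
Δφ = -13.8333 − 3.1618 = -16.9951°.
a = sin²(Δφ/2) + cos φ₁ · cos φ₂ · sin²(Δλ/2) = 0.941542.
c = 2·atan2(√a, √(1−a)) = 2.65319 rad → d = 6371·c ≈ 16903.48 km ≈ 9127.15 nmi.

9127 nmi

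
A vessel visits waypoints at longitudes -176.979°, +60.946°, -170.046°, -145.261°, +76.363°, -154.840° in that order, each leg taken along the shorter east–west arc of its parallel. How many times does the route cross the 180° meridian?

Leg 1: -176.979° → +60.946°, shortest Δλ = -122.075° (west) — crosses 180°.
Leg 2: +60.946° → -170.046°, shortest Δλ = 129.008° (east) — crosses 180°.
Leg 3: -170.046° → -145.261°, shortest Δλ = 24.785° (east) — does not cross 180°.
Leg 4: -145.261° → +76.363°, shortest Δλ = -138.376° (west) — crosses 180°.
Leg 5: +76.363° → -154.840°, shortest Δλ = 128.797° (east) — crosses 180°.
Total crossings: 4.

4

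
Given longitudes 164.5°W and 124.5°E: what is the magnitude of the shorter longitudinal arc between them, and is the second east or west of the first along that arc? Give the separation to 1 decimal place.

71.0° west

Raw difference: 124.5 − -164.5 = 289.0°.
Normalise into (−180°, 180°]: 289.0° − 360° = -71.0°.
Negative ⇒ the second point lies to the west; separation 71.0°.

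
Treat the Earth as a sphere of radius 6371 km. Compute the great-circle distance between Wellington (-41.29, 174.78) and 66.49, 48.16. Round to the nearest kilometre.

15747 km

Δλ = 48.16 − 174.78 = -126.62°.
Δφ = 66.49 − -41.29 = 107.78°.
a = sin²(Δφ/2) + cos φ₁ · cos φ₂ · sin²(Δλ/2) = 0.891943.
c = 2·atan2(√a, √(1−a)) = 2.47170 rad → d = 6371·c ≈ 15747.18 km.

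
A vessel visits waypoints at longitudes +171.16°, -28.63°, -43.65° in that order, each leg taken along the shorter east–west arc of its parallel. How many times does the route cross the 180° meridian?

Leg 1: +171.16° → -28.63°, shortest Δλ = 160.21° (east) — crosses 180°.
Leg 2: -28.63° → -43.65°, shortest Δλ = -15.02° (west) — does not cross 180°.
Total crossings: 1.

1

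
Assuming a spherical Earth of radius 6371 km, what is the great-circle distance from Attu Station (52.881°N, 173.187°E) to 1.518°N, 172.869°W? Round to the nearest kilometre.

5855 km

Δλ = -172.869 − 173.187 = -346.056°; wrapped into (−180°, 180°]: 13.944°.
Δφ = 1.518 − 52.881 = -51.363°.
a = sin²(Δφ/2) + cos φ₁ · cos φ₂ · sin²(Δλ/2) = 0.196696.
c = 2·atan2(√a, √(1−a)) = 0.91901 rad → d = 6371·c ≈ 5855.02 km.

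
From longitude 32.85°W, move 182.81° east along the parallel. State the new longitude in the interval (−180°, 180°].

149.96°E

Start at -32.85°; shift +182.81° → +149.96°.
+149.96° already lies in (−180°, 180°].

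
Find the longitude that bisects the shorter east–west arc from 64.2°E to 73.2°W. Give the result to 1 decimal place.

Signed shortest Δλ from +64.2° to -73.2° is -137.4°.
Midpoint longitude = +64.2° + (-137.4°)/2 = +64.2° − 68.7° = -4.5°.

4.5°W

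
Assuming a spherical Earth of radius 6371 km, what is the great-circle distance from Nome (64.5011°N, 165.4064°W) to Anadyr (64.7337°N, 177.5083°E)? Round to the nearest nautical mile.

439 nmi

Δλ = 177.5083 − -165.4064 = 342.9147°; wrapped into (−180°, 180°]: -17.0853°.
Δφ = 64.7337 − 64.5011 = 0.2326°.
a = sin²(Δφ/2) + cos φ₁ · cos φ₂ · sin²(Δλ/2) = 0.004059.
c = 2·atan2(√a, √(1−a)) = 0.12750 rad → d = 6371·c ≈ 812.31 km ≈ 438.61 nmi.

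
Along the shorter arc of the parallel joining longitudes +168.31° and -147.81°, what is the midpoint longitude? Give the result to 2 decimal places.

Signed shortest Δλ from +168.31° to -147.81° is +43.88°.
Midpoint longitude = +168.31° + (+43.88°)/2 = +168.31° + 21.94° = +190.25°.
Normalise into (−180°, 180°]: -169.75°.
(The naïve average (+168.31 + -147.81)/2 = 10.25° is on the wrong side of the globe.)

-169.75°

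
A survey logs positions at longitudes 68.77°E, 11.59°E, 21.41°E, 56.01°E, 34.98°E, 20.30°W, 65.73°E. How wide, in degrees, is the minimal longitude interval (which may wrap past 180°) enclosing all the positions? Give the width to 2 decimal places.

89.07°

Sort the longitudes: -20.30°, +11.59°, +21.41°, +34.98°, +56.01°, +65.73°, +68.77°.
Eastward gaps between consecutive values (wrapping around): 31.89°, 9.82°, 13.57°, 21.03°, 9.72°, 3.04°, 270.93°.
Largest gap = 270.93° ⇒ minimal covering band is its complement: 360° − 270.93° = 89.07°.
Band runs from -20.30° eastward to +68.77°.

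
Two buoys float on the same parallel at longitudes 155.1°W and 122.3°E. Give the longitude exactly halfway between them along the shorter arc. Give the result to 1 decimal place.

Signed shortest Δλ from -155.1° to +122.3° is -82.6°.
Midpoint longitude = -155.1° + (-82.6°)/2 = -155.1° − 41.3° = -196.4°.
Normalise into (−180°, 180°]: +163.6°.
(The naïve average (-155.1 + +122.3)/2 = -16.4° is on the wrong side of the globe.)

163.6°E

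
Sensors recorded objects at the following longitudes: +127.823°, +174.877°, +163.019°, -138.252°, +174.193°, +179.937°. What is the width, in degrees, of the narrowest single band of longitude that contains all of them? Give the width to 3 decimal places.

93.925°

Sort the longitudes: -138.252°, +127.823°, +163.019°, +174.193°, +174.877°, +179.937°.
Eastward gaps between consecutive values (wrapping around): 266.075°, 35.196°, 11.174°, 0.684°, 5.060°, 41.811°.
Largest gap = 266.075° ⇒ minimal covering band is its complement: 360° − 266.075° = 93.925°.
Band runs from +127.823° eastward to -138.252°, crossing the antimeridian.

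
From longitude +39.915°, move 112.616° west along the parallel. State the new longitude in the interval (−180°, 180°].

Start at +39.915°; shift −112.616° → -72.701°.
-72.701° already lies in (−180°, 180°].

-72.701°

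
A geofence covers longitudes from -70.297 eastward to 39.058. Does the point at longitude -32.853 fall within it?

Band width going east from -70.297° to +39.058°: ((39.058 − -70.297) mod 360) = 109.355°.
Offset of -32.853° east of the west edge: ((-32.853 − -70.297) mod 360) = 37.444°.
37.444° ≤ 109.355° ⇒ inside.

Yes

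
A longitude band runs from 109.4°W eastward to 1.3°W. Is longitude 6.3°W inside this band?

Band width going east from -109.4° to -1.3°: ((-1.3 − -109.4) mod 360) = 108.1°.
Offset of -6.3° east of the west edge: ((-6.3 − -109.4) mod 360) = 103.1°.
103.1° ≤ 108.1° ⇒ inside.

Yes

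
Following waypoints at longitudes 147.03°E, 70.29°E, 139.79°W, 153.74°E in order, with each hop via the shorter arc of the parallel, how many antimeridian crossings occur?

2

Leg 1: +147.03° → +70.29°, shortest Δλ = -76.74° (west) — does not cross 180°.
Leg 2: +70.29° → -139.79°, shortest Δλ = 149.92° (east) — crosses 180°.
Leg 3: -139.79° → +153.74°, shortest Δλ = -66.47° (west) — crosses 180°.
Total crossings: 2.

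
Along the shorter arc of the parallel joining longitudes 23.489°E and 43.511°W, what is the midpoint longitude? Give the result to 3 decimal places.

10.011°W

Signed shortest Δλ from +23.489° to -43.511° is -67.000°.
Midpoint longitude = +23.489° + (-67.000°)/2 = +23.489° − 33.500° = -10.011°.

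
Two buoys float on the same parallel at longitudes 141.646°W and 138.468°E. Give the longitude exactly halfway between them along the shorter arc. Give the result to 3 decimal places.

178.411°E

Signed shortest Δλ from -141.646° to +138.468° is -79.886°.
Midpoint longitude = -141.646° + (-79.886°)/2 = -141.646° − 39.943° = -181.589°.
Normalise into (−180°, 180°]: +178.411°.
(The naïve average (-141.646 + +138.468)/2 = -1.589° is on the wrong side of the globe.)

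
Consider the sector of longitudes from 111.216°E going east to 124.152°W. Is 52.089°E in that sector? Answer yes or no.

No

Band width going east from +111.216° to -124.152°: ((-124.152 − 111.216) mod 360) = 124.632°.
Offset of +52.089° east of the west edge: ((52.089 − 111.216) mod 360) = 300.873°.
300.873° > 124.632° ⇒ outside.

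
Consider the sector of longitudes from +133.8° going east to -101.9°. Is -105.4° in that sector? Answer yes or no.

Yes

Band width going east from +133.8° to -101.9°: ((-101.9 − 133.8) mod 360) = 124.3°.
Offset of -105.4° east of the west edge: ((-105.4 − 133.8) mod 360) = 120.8°.
120.8° ≤ 124.3° ⇒ inside.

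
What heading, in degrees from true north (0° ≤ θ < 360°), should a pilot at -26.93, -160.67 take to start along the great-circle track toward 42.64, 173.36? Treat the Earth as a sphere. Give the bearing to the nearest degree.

Δλ = 173.36 − -160.67 = 334.03°; wrapped into (−180°, 180°]: -25.97°.
θ = atan2( sin Δλ · cos φ₂ , cos φ₁ · sin φ₂ − sin φ₁ · cos φ₂ · cos Δλ )
  = atan2(-0.32213, 0.90346) = -19.624° → normalised to [0°, 360°): 340.376°.

340°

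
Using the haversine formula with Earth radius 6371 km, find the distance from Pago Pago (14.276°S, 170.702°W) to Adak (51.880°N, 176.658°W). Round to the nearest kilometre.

Δλ = -176.658 − -170.702 = -5.956°.
Δφ = 51.880 − -14.276 = 66.156°.
a = sin²(Δφ/2) + cos φ₁ · cos φ₂ · sin²(Δλ/2) = 0.299491.
c = 2·atan2(√a, √(1−a)) = 1.15817 rad → d = 6371·c ≈ 7378.69 km.

7379 km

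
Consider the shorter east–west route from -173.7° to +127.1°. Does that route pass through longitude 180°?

Naïve |127.1 − -173.7| = 300.8° > 180°, so the shorter arc goes the other way round — across 180°.
Signed shortest Δλ = ((127.1 − -173.7 + 180) mod 360) − 180 = -59.2°.
Going west by 59.2° from -173.7° passes through 180° before reaching +127.1°.

Yes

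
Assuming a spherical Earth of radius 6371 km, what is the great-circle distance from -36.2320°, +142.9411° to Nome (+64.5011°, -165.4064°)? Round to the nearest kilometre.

12070 km

Δλ = -165.4064 − 142.9411 = -308.3475°; wrapped into (−180°, 180°]: 51.6525°.
Δφ = 64.5011 − -36.2320 = 100.7331°.
a = sin²(Δφ/2) + cos φ₁ · cos φ₂ · sin²(Δλ/2) = 0.659020.
c = 2·atan2(√a, √(1−a)) = 1.89446 rad → d = 6371·c ≈ 12069.59 km.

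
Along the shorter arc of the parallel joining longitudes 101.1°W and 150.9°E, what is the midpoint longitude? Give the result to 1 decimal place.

155.1°W

Signed shortest Δλ from -101.1° to +150.9° is -108.0°.
Midpoint longitude = -101.1° + (-108.0°)/2 = -101.1° − 54.0° = -155.1°.
(The naïve average (-101.1 + +150.9)/2 = 24.9° is on the wrong side of the globe.)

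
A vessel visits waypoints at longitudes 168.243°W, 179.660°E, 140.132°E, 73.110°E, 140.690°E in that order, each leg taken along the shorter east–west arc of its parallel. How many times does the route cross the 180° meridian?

Leg 1: -168.243° → +179.660°, shortest Δλ = -12.097° (west) — crosses 180°.
Leg 2: +179.660° → +140.132°, shortest Δλ = -39.528° (west) — does not cross 180°.
Leg 3: +140.132° → +73.110°, shortest Δλ = -67.022° (west) — does not cross 180°.
Leg 4: +73.110° → +140.690°, shortest Δλ = 67.58° (east) — does not cross 180°.
Total crossings: 1.

1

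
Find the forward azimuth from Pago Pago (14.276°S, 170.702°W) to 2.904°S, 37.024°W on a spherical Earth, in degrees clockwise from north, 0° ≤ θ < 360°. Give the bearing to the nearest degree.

107°

Δλ = -37.024 − -170.702 = 133.678°.
θ = atan2( sin Δλ · cos φ₂ , cos φ₁ · sin φ₂ − sin φ₁ · cos φ₂ · cos Δλ )
  = atan2(0.72230, -0.21918) = 106.880° → normalised to [0°, 360°): 106.880°.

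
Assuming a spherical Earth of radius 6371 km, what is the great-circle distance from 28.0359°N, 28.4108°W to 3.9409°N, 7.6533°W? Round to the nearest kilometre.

3465 km

Δλ = -7.6533 − -28.4108 = 20.7575°.
Δφ = 3.9409 − 28.0359 = -24.0950°.
a = sin²(Δφ/2) + cos φ₁ · cos φ₂ · sin²(Δλ/2) = 0.072144.
c = 2·atan2(√a, √(1−a)) = 0.54387 rad → d = 6371·c ≈ 3465.01 km.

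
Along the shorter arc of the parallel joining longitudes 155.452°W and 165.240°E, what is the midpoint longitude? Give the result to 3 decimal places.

Signed shortest Δλ from -155.452° to +165.240° is -39.308°.
Midpoint longitude = -155.452° + (-39.308°)/2 = -155.452° − 19.654° = -175.106°.
(The naïve average (-155.452 + +165.240)/2 = 4.894° is on the wrong side of the globe.)

175.106°W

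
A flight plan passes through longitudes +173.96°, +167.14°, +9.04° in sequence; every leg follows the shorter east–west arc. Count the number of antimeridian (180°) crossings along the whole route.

0

Leg 1: +173.96° → +167.14°, shortest Δλ = -6.82° (west) — does not cross 180°.
Leg 2: +167.14° → +9.04°, shortest Δλ = -158.1° (west) — does not cross 180°.
Total crossings: 0.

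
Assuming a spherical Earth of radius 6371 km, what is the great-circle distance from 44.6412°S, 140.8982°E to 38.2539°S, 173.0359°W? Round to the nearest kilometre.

3852 km

Δλ = -173.0359 − 140.8982 = -313.9341°; wrapped into (−180°, 180°]: 46.0659°.
Δφ = -38.2539 − -44.6412 = 6.3873°.
a = sin²(Δφ/2) + cos φ₁ · cos φ₂ · sin²(Δλ/2) = 0.088638.
c = 2·atan2(√a, √(1−a)) = 0.60461 rad → d = 6371·c ≈ 3851.97 km.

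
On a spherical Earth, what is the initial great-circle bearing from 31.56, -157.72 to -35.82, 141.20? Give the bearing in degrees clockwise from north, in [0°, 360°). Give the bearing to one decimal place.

225.2°

Δλ = 141.20 − -157.72 = 298.92°; wrapped into (−180°, 180°]: -61.08°.
θ = atan2( sin Δλ · cos φ₂ , cos φ₁ · sin φ₂ − sin φ₁ · cos φ₂ · cos Δλ )
  = atan2(-0.70974, -0.70391) = -134.764° → normalised to [0°, 360°): 225.236°.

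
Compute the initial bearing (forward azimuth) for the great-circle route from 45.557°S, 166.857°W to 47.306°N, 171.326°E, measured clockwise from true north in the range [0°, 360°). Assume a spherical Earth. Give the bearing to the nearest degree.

345°

Δλ = 171.326 − -166.857 = 338.183°; wrapped into (−180°, 180°]: -21.817°.
θ = atan2( sin Δλ · cos φ₂ , cos φ₁ · sin φ₂ − sin φ₁ · cos φ₂ · cos Δλ )
  = atan2(-0.25200, 0.96408) = -14.649° → normalised to [0°, 360°): 345.351°.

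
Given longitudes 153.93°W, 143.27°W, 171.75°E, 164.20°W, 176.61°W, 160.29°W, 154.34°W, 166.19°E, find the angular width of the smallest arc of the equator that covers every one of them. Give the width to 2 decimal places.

50.54°

Sort the longitudes: -176.61°, -164.20°, -160.29°, -154.34°, -153.93°, -143.27°, +166.19°, +171.75°.
Eastward gaps between consecutive values (wrapping around): 12.41°, 3.91°, 5.95°, 0.41°, 10.66°, 309.46°, 5.56°, 11.64°.
Largest gap = 309.46° ⇒ minimal covering band is its complement: 360° − 309.46° = 50.54°.
Band runs from +166.19° eastward to -143.27°, crossing the antimeridian.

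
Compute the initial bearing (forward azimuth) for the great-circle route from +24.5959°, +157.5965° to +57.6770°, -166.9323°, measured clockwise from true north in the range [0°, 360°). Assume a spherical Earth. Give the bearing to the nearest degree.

Δλ = -166.9323 − 157.5965 = -324.5288°; wrapped into (−180°, 180°]: 35.4712°.
θ = atan2( sin Δλ · cos φ₂ , cos φ₁ · sin φ₂ − sin φ₁ · cos φ₂ · cos Δλ )
  = atan2(0.31028, 0.58713) = 27.855° → normalised to [0°, 360°): 27.855°.

28°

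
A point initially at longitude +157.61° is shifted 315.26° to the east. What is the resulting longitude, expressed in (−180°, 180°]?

+112.87°

Start at +157.61°; shift +315.26° → +472.87°.
+472.87° lies outside (−180°, 180°]; subtract 360° → +112.87°.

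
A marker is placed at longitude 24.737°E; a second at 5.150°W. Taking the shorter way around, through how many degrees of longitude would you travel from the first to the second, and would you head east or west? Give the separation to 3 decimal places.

29.887° west

Raw difference: -5.150 − 24.737 = -29.887°.
Normalise into (−180°, 180°]: -29.887° stays -29.887°.
Negative ⇒ the second point lies to the west; separation 29.887°.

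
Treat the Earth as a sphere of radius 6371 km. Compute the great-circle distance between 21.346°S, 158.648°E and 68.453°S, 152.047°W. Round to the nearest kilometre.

Δλ = -152.047 − 158.648 = -310.695°; wrapped into (−180°, 180°]: 49.305°.
Δφ = -68.453 − -21.346 = -47.107°.
a = sin²(Δφ/2) + cos φ₁ · cos φ₂ · sin²(Δλ/2) = 0.219199.
c = 2·atan2(√a, √(1−a)) = 0.97448 rad → d = 6371·c ≈ 6208.38 km.

6208 km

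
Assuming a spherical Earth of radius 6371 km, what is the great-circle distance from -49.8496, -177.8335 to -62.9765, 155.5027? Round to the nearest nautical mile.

1170 nmi

Δλ = 155.5027 − -177.8335 = 333.3362°; wrapped into (−180°, 180°]: -26.6638°.
Δφ = -62.9765 − -49.8496 = -13.1269°.
a = sin²(Δφ/2) + cos φ₁ · cos φ₂ · sin²(Δλ/2) = 0.028643.
c = 2·atan2(√a, √(1−a)) = 0.34012 rad → d = 6371·c ≈ 2166.92 km ≈ 1170.04 nmi.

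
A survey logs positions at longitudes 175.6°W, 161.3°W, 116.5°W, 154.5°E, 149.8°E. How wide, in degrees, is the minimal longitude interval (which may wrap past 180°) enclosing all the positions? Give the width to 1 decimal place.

Sort the longitudes: -175.6°, -161.3°, -116.5°, +149.8°, +154.5°.
Eastward gaps between consecutive values (wrapping around): 14.3°, 44.8°, 266.3°, 4.7°, 29.9°.
Largest gap = 266.3° ⇒ minimal covering band is its complement: 360° − 266.3° = 93.7°.
Band runs from +149.8° eastward to -116.5°, crossing the antimeridian.

93.7°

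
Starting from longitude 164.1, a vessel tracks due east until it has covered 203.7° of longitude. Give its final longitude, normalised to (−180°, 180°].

Start at +164.1°; shift +203.7° → +367.8°.
+367.8° lies outside (−180°, 180°]; subtract 360° → +7.8°.

+7.8°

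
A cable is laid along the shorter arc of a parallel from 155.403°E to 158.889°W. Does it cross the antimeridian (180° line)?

Yes

Naïve |-158.889 − 155.403| = 314.292° > 180°, so the shorter arc goes the other way round — across 180°.
Signed shortest Δλ = ((-158.889 − 155.403 + 180) mod 360) − 180 = 45.708°.
Going east by 45.708° from +155.403° passes through 180° before reaching -158.889°.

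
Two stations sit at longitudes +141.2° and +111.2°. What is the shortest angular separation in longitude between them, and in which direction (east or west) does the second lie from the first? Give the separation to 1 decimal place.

30.0° west

Raw difference: 111.2 − 141.2 = -30.0°.
Normalise into (−180°, 180°]: -30.0° stays -30.0°.
Negative ⇒ the second point lies to the west; separation 30.0°.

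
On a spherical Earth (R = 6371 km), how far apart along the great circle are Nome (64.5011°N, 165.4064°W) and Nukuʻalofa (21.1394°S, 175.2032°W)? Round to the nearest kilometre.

Δλ = -175.2032 − -165.4064 = -9.7968°.
Δφ = -21.1394 − 64.5011 = -85.6405°.
a = sin²(Δφ/2) + cos φ₁ · cos φ₂ · sin²(Δλ/2) = 0.464921.
c = 2·atan2(√a, √(1−a)) = 1.50058 rad → d = 6371·c ≈ 9560.19 km.

9560 km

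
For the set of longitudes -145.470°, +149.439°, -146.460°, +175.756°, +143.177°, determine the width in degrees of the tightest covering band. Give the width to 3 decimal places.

Sort the longitudes: -146.460°, -145.470°, +143.177°, +149.439°, +175.756°.
Eastward gaps between consecutive values (wrapping around): 0.990°, 288.647°, 6.262°, 26.317°, 37.784°.
Largest gap = 288.647° ⇒ minimal covering band is its complement: 360° − 288.647° = 71.353°.
Band runs from +143.177° eastward to -145.470°, crossing the antimeridian.

71.353°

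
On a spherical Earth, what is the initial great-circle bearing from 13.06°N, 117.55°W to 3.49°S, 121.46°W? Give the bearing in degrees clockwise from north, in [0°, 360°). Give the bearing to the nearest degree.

Δλ = -121.46 − -117.55 = -3.91°.
θ = atan2( sin Δλ · cos φ₂ , cos φ₁ · sin φ₂ − sin φ₁ · cos φ₂ · cos Δλ )
  = atan2(-0.06806, -0.28433) = -166.538° → normalised to [0°, 360°): 193.462°.

193°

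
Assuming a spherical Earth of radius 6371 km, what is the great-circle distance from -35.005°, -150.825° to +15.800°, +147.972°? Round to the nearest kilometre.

Δλ = 147.972 − -150.825 = 298.797°; wrapped into (−180°, 180°]: -61.203°.
Δφ = 15.800 − -35.005 = 50.805°.
a = sin²(Δφ/2) + cos φ₁ · cos φ₂ · sin²(Δλ/2) = 0.388266.
c = 2·atan2(√a, √(1−a)) = 1.34543 rad → d = 6371·c ≈ 8571.71 km.

8572 km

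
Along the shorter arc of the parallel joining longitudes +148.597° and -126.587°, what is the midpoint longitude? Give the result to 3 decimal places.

Signed shortest Δλ from +148.597° to -126.587° is +84.816°.
Midpoint longitude = +148.597° + (+84.816°)/2 = +148.597° + 42.408° = +191.005°.
Normalise into (−180°, 180°]: -168.995°.
(The naïve average (+148.597 + -126.587)/2 = 11.005° is on the wrong side of the globe.)

-168.995°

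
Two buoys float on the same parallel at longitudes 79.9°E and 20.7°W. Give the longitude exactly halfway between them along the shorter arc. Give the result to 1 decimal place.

Signed shortest Δλ from +79.9° to -20.7° is -100.6°.
Midpoint longitude = +79.9° + (-100.6°)/2 = +79.9° − 50.3° = +29.6°.

29.6°E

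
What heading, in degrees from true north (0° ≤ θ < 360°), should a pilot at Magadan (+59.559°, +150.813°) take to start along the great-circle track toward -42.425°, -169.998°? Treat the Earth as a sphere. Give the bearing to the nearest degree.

151°

Δλ = -169.998 − 150.813 = -320.811°; wrapped into (−180°, 180°]: 39.189°.
θ = atan2( sin Δλ · cos φ₂ , cos φ₁ · sin φ₂ − sin φ₁ · cos φ₂ · cos Δλ )
  = atan2(0.46643, -0.83506) = 150.814° → normalised to [0°, 360°): 150.814°.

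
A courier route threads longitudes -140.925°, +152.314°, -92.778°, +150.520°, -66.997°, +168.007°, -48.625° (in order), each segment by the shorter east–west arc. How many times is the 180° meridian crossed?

Leg 1: -140.925° → +152.314°, shortest Δλ = -66.761° (west) — crosses 180°.
Leg 2: +152.314° → -92.778°, shortest Δλ = 114.908° (east) — crosses 180°.
Leg 3: -92.778° → +150.520°, shortest Δλ = -116.702° (west) — crosses 180°.
Leg 4: +150.520° → -66.997°, shortest Δλ = 142.483° (east) — crosses 180°.
Leg 5: -66.997° → +168.007°, shortest Δλ = -124.996° (west) — crosses 180°.
Leg 6: +168.007° → -48.625°, shortest Δλ = 143.368° (east) — crosses 180°.
Total crossings: 6.

6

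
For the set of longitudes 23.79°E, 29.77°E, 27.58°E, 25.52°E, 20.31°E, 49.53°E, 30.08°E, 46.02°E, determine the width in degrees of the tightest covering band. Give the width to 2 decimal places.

Sort the longitudes: +20.31°, +23.79°, +25.52°, +27.58°, +29.77°, +30.08°, +46.02°, +49.53°.
Eastward gaps between consecutive values (wrapping around): 3.48°, 1.73°, 2.06°, 2.19°, 0.31°, 15.94°, 3.51°, 330.78°.
Largest gap = 330.78° ⇒ minimal covering band is its complement: 360° − 330.78° = 29.22°.
Band runs from +20.31° eastward to +49.53°.

29.22°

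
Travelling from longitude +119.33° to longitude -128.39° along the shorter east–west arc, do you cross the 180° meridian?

Yes

Naïve |-128.39 − 119.33| = 247.72° > 180°, so the shorter arc goes the other way round — across 180°.
Signed shortest Δλ = ((-128.39 − 119.33 + 180) mod 360) − 180 = 112.28°.
Going east by 112.28° from +119.33° passes through 180° before reaching -128.39°.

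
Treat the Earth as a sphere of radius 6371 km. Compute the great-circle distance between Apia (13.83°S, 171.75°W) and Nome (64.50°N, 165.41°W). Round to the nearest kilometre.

Δλ = -165.41 − -171.75 = 6.34°.
Δφ = 64.50 − -13.83 = 78.33°.
a = sin²(Δφ/2) + cos φ₁ · cos φ₂ · sin²(Δλ/2) = 0.400141.
c = 2·atan2(√a, √(1−a)) = 1.36973 rad → d = 6371·c ≈ 8726.53 km.

8727 km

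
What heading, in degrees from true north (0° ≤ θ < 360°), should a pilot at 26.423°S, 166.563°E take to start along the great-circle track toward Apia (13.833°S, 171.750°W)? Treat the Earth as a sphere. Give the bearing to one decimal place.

62.4°

Δλ = -171.750 − 166.563 = -338.313°; wrapped into (−180°, 180°]: 21.687°.
θ = atan2( sin Δλ · cos φ₂ , cos φ₁ · sin φ₂ − sin φ₁ · cos φ₂ · cos Δλ )
  = atan2(0.35882, 0.18739) = 62.425° → normalised to [0°, 360°): 62.425°.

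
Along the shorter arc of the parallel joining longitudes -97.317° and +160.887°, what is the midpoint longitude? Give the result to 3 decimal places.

-148.215°

Signed shortest Δλ from -97.317° to +160.887° is -101.796°.
Midpoint longitude = -97.317° + (-101.796°)/2 = -97.317° − 50.898° = -148.215°.
(The naïve average (-97.317 + +160.887)/2 = 31.785° is on the wrong side of the globe.)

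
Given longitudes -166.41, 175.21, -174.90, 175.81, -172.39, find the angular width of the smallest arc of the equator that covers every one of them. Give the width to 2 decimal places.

18.38°

Sort the longitudes: -174.90°, -172.39°, -166.41°, +175.21°, +175.81°.
Eastward gaps between consecutive values (wrapping around): 2.51°, 5.98°, 341.62°, 0.60°, 9.29°.
Largest gap = 341.62° ⇒ minimal covering band is its complement: 360° − 341.62° = 18.38°.
Band runs from +175.21° eastward to -166.41°, crossing the antimeridian.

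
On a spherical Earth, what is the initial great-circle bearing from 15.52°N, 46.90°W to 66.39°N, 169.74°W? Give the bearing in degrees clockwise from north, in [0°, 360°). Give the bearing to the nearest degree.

Δλ = -169.74 − -46.90 = -122.84°.
θ = atan2( sin Δλ · cos φ₂ , cos φ₁ · sin φ₂ − sin φ₁ · cos φ₂ · cos Δλ )
  = atan2(-0.33650, 0.94100) = -19.677° → normalised to [0°, 360°): 340.323°.

340°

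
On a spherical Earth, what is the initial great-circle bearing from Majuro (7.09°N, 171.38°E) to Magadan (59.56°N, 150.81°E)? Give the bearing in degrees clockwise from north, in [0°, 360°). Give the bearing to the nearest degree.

Δλ = 150.81 − 171.38 = -20.57°.
θ = atan2( sin Δλ · cos φ₂ , cos φ₁ · sin φ₂ − sin φ₁ · cos φ₂ · cos Δλ )
  = atan2(-0.17801, 0.79702) = -12.590° → normalised to [0°, 360°): 347.410°.

347°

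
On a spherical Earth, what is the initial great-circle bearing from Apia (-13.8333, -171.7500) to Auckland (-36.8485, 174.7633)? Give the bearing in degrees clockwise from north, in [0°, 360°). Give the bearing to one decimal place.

205.2°

Δλ = 174.7633 − -171.7500 = 346.5133°; wrapped into (−180°, 180°]: -13.4867°.
θ = atan2( sin Δλ · cos φ₂ , cos φ₁ · sin φ₂ − sin φ₁ · cos φ₂ · cos Δλ )
  = atan2(-0.18663, -0.39625) = -154.780° → normalised to [0°, 360°): 205.220°.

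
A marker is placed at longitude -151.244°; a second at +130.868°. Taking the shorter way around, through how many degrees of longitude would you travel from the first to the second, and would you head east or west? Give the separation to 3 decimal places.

Raw difference: 130.868 − -151.244 = 282.112°.
Normalise into (−180°, 180°]: 282.112° − 360° = -77.888°.
Negative ⇒ the second point lies to the west; separation 77.888°.

77.888° west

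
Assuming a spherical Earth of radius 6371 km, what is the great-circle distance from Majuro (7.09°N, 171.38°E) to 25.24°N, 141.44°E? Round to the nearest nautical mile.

2033 nmi

Δλ = 141.44 − 171.38 = -29.94°.
Δφ = 25.24 − 7.09 = 18.15°.
a = sin²(Δφ/2) + cos φ₁ · cos φ₂ · sin²(Δλ/2) = 0.084772.
c = 2·atan2(√a, √(1−a)) = 0.59087 rad → d = 6371·c ≈ 3764.43 km ≈ 2032.63 nmi.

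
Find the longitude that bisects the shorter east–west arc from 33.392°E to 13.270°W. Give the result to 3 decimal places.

10.061°E

Signed shortest Δλ from +33.392° to -13.270° is -46.662°.
Midpoint longitude = +33.392° + (-46.662°)/2 = +33.392° − 23.331° = +10.061°.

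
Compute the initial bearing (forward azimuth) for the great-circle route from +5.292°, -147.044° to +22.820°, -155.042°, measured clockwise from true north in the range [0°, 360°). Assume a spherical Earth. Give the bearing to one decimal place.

337.0°

Δλ = -155.042 − -147.044 = -7.998°.
θ = atan2( sin Δλ · cos φ₂ , cos φ₁ · sin φ₂ − sin φ₁ · cos φ₂ · cos Δλ )
  = atan2(-0.12825, 0.30200) = -23.009° → normalised to [0°, 360°): 336.991°.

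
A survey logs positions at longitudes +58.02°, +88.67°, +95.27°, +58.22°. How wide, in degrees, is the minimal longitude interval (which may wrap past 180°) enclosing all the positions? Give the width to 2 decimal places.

37.25°

Sort the longitudes: +58.02°, +58.22°, +88.67°, +95.27°.
Eastward gaps between consecutive values (wrapping around): 0.20°, 30.45°, 6.60°, 322.75°.
Largest gap = 322.75° ⇒ minimal covering band is its complement: 360° − 322.75° = 37.25°.
Band runs from +58.02° eastward to +95.27°.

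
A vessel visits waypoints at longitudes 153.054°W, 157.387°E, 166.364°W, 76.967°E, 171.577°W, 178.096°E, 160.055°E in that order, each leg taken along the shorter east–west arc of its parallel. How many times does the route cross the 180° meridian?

5

Leg 1: -153.054° → +157.387°, shortest Δλ = -49.559° (west) — crosses 180°.
Leg 2: +157.387° → -166.364°, shortest Δλ = 36.249° (east) — crosses 180°.
Leg 3: -166.364° → +76.967°, shortest Δλ = -116.669° (west) — crosses 180°.
Leg 4: +76.967° → -171.577°, shortest Δλ = 111.456° (east) — crosses 180°.
Leg 5: -171.577° → +178.096°, shortest Δλ = -10.327° (west) — crosses 180°.
Leg 6: +178.096° → +160.055°, shortest Δλ = -18.041° (west) — does not cross 180°.
Total crossings: 5.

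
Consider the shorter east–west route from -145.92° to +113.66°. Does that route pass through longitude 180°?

Yes

Naïve |113.66 − -145.92| = 259.58° > 180°, so the shorter arc goes the other way round — across 180°.
Signed shortest Δλ = ((113.66 − -145.92 + 180) mod 360) − 180 = -100.42°.
Going west by 100.42° from -145.92° passes through 180° before reaching +113.66°.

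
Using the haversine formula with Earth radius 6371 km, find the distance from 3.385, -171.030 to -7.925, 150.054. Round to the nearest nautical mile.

2428 nmi

Δλ = 150.054 − -171.030 = 321.084°; wrapped into (−180°, 180°]: -38.916°.
Δφ = -7.925 − 3.385 = -11.310°.
a = sin²(Δφ/2) + cos φ₁ · cos φ₂ · sin²(Δλ/2) = 0.119424.
c = 2·atan2(√a, √(1−a)) = 0.70571 rad → d = 6371·c ≈ 4496.08 km ≈ 2427.69 nmi.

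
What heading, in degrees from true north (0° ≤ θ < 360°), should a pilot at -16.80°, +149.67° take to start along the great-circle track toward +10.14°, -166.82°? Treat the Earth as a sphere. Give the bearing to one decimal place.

61.1°

Δλ = -166.82 − 149.67 = -316.49°; wrapped into (−180°, 180°]: 43.51°.
θ = atan2( sin Δλ · cos φ₂ , cos φ₁ · sin φ₂ − sin φ₁ · cos φ₂ · cos Δλ )
  = atan2(0.67773, 0.37489) = 61.051° → normalised to [0°, 360°): 61.051°.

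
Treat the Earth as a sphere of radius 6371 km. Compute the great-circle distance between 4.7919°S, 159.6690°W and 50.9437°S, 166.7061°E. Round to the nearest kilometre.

6005 km

Δλ = 166.7061 − -159.6690 = 326.3751°; wrapped into (−180°, 180°]: -33.6249°.
Δφ = -50.9437 − -4.7919 = -46.1518°.
a = sin²(Δφ/2) + cos φ₁ · cos φ₂ · sin²(Δλ/2) = 0.206153.
c = 2·atan2(√a, √(1−a)) = 0.94259 rad → d = 6371·c ≈ 6005.25 km.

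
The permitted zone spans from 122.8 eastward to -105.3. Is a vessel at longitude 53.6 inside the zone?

Band width going east from +122.8° to -105.3°: ((-105.3 − 122.8) mod 360) = 131.9°.
Offset of +53.6° east of the west edge: ((53.6 − 122.8) mod 360) = 290.8°.
290.8° > 131.9° ⇒ outside.

No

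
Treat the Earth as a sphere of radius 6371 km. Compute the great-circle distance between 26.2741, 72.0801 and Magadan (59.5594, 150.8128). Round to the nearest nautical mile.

Δλ = 150.8128 − 72.0801 = 78.7327°.
Δφ = 59.5594 − 26.2741 = 33.2853°.
a = sin²(Δφ/2) + cos φ₁ · cos φ₂ · sin²(Δλ/2) = 0.264795.
c = 2·atan2(√a, √(1−a)) = 1.08104 rad → d = 6371·c ≈ 6887.31 km ≈ 3718.85 nmi.

3719 nmi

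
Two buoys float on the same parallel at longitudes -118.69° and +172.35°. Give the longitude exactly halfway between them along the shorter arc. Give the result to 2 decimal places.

Signed shortest Δλ from -118.69° to +172.35° is -68.96°.
Midpoint longitude = -118.69° + (-68.96°)/2 = -118.69° − 34.48° = -153.17°.
(The naïve average (-118.69 + +172.35)/2 = 26.83° is on the wrong side of the globe.)

-153.17°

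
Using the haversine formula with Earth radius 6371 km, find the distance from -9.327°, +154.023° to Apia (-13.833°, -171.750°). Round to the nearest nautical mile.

Δλ = -171.750 − 154.023 = -325.773°; wrapped into (−180°, 180°]: 34.227°.
Δφ = -13.833 − -9.327 = -4.506°.
a = sin²(Δφ/2) + cos φ₁ · cos φ₂ · sin²(Δλ/2) = 0.084515.
c = 2·atan2(√a, √(1−a)) = 0.58995 rad → d = 6371·c ≈ 3758.54 km ≈ 2029.45 nmi.

2029 nmi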